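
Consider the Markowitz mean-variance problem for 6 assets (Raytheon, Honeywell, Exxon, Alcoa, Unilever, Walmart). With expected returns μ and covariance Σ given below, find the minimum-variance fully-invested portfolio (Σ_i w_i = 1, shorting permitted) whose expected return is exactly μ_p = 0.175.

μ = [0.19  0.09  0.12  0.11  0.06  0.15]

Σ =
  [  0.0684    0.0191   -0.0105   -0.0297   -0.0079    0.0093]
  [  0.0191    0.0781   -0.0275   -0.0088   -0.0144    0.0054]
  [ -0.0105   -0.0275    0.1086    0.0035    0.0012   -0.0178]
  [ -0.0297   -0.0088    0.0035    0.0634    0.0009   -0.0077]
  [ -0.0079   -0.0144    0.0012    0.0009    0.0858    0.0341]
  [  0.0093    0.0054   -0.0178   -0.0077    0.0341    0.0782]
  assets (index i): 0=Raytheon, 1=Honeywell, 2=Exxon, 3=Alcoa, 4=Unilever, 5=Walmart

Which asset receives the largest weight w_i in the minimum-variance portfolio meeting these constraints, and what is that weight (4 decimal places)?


g=Σ⁻¹μ = [4.2789  1.2131  2.0177  4.0323  0.4345  1.9923]
h=Σ⁻¹𝟙 = [25.5375  17.4261  16.5950  30.2607  12.4581  9.8719]
a=μᵀg=1.932767  b=𝟙ᵀg=13.968818  c=𝟙ᵀh=112.149294  D=ac−b²=21.630523
λ₁=(c·0.175−b)/D = (112.149294·0.175−13.968818)/21.630523 = 0.261543
λ₂=(a−b·0.175)/D = (1.932767−13.968818·0.175)/21.630523 = -0.023660
w* = 0.261543·g + -0.023660·h:
  w_0 = 0.261543·4.2789 + -0.023660·25.5375 = 0.5149  (Raytheon)
  w_1 = 0.261543·1.2131 + -0.023660·17.4261 = -0.0950  (Honeywell)
  w_2 = 0.261543·2.0177 + -0.023660·16.5950 = 0.1351  (Exxon)
  w_3 = 0.261543·4.0323 + -0.023660·30.2607 = 0.3387  (Alcoa)
  w_4 = 0.261543·0.4345 + -0.023660·12.4581 = -0.1811  (Unilever)
  w_5 = 0.261543·1.9923 + -0.023660·9.8719 = 0.2875  (Walmart)
Σw_i=1.0000  μᵀw=0.1750
σ²=wᵀΣw=λ₁·μ_p+λ₂ = 0.261543·0.175 + -0.023660 = 0.022110 ≈ 0.0221

Raytheon (0.5149)


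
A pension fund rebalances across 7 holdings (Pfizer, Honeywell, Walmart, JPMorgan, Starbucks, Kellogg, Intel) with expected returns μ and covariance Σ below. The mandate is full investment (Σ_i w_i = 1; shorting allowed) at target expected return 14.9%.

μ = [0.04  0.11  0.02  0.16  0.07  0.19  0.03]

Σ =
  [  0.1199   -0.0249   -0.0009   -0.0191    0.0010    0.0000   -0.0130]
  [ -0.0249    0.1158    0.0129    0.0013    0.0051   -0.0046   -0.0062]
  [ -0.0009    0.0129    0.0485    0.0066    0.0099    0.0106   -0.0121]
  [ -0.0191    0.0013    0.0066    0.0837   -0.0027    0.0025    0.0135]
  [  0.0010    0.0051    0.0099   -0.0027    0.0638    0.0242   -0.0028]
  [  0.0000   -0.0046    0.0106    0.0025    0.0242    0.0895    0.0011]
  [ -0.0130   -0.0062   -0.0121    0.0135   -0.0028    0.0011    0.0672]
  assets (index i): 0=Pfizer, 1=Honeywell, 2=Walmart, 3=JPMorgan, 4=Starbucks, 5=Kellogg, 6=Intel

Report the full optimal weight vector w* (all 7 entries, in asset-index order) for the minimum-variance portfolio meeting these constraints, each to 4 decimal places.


p=Σ⁻¹μ = [0.9433  1.2826  -0.6863  2.0803  0.3838  2.1059  0.1873]
q=Σ⁻¹𝟙 = [14.4198  10.4386  18.1552  10.5642  10.8160  6.0924  20.1313]
a=μᵀp=0.930557  b=𝟙ᵀp=6.297030  c=𝟙ᵀq=90.617429  D=ac−b²=44.672045
λ₁=(c·0.149−b)/D = (90.617429·0.149−6.297030)/44.672045 = 0.161286
λ₂=(a−b·0.149)/D = (0.930557−6.297030·0.149)/44.672045 = -0.000172
w* = 0.161286·p + -0.000172·q:
  w_0 = 0.161286·0.9433 + -0.000172·14.4198 = 0.1497  (Pfizer)
  w_1 = 0.161286·1.2826 + -0.000172·10.4386 = 0.2051  (Honeywell)
  w_2 = 0.161286·-0.6863 + -0.000172·18.1552 = -0.1138  (Walmart)
  w_3 = 0.161286·2.0803 + -0.000172·10.5642 = 0.3337  (JPMorgan)
  w_4 = 0.161286·0.3838 + -0.000172·10.8160 = 0.0600  (Starbucks)
  w_5 = 0.161286·2.1059 + -0.000172·6.0924 = 0.3386  (Kellogg)
  w_6 = 0.161286·0.1873 + -0.000172·20.1313 = 0.0267  (Intel)
Σw_i=1.0000  μᵀw=0.1490
σ²=wᵀΣw=λ₁·μ_p+λ₂ = 0.161286·0.149 + -0.000172 = 0.023859 ≈ 0.0239

0.1497  0.2051  -0.1138  0.3337  0.0600  0.3386  0.0267


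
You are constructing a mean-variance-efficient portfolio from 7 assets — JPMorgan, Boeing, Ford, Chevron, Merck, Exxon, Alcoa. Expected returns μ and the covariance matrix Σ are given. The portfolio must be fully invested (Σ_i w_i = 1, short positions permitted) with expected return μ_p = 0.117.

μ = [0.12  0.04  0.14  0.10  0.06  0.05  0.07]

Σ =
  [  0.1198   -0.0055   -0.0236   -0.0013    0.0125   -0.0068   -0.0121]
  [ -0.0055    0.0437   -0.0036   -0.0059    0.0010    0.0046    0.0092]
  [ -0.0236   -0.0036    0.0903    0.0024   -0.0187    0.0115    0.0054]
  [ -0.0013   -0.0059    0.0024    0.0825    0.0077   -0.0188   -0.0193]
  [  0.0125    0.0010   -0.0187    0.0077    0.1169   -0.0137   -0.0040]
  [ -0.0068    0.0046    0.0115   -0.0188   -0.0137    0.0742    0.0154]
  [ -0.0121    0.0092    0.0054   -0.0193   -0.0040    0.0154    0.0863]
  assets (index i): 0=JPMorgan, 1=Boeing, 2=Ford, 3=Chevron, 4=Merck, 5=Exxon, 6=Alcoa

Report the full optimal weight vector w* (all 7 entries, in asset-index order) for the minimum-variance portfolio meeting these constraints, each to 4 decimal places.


0.2694  -0.0257  0.3835  0.2050  0.0444  -0.0103  0.1336

p=Σ⁻¹μ = [1.5323  1.1723  1.9339  1.6173  0.6667  0.7595  1.0370]
q=Σ⁻¹𝟙 = [13.5278  23.9802  14.5174  18.9458  10.1653  15.1622  12.0219]
a=μᵀp=0.813822  b=𝟙ᵀp=8.719127  c=𝟙ᵀq=108.320657  D=ac−b²=12.130504
λ₁=(c·0.117−b)/D = (108.320657·0.117−8.719127)/12.130504 = 0.325987
λ₂=(a−b·0.117)/D = (0.813822−8.719127·0.117)/12.130504 = -0.017008
w* = 0.325987·p + -0.017008·q:
  w_0 = 0.325987·1.5323 + -0.017008·13.5278 = 0.2694  (JPMorgan)
  w_1 = 0.325987·1.1723 + -0.017008·23.9802 = -0.0257  (Boeing)
  w_2 = 0.325987·1.9339 + -0.017008·14.5174 = 0.3835  (Ford)
  w_3 = 0.325987·1.6173 + -0.017008·18.9458 = 0.2050  (Chevron)
  w_4 = 0.325987·0.6667 + -0.017008·10.1653 = 0.0444  (Merck)
  w_5 = 0.325987·0.7595 + -0.017008·15.1622 = -0.0103  (Exxon)
  w_6 = 0.325987·1.0370 + -0.017008·12.0219 = 0.1336  (Alcoa)
Σw_i=1.0000  μᵀw=0.1170
σ²=wᵀΣw=λ₁·μ_p+λ₂ = 0.325987·0.117 + -0.017008 = 0.021132 ≈ 0.0211


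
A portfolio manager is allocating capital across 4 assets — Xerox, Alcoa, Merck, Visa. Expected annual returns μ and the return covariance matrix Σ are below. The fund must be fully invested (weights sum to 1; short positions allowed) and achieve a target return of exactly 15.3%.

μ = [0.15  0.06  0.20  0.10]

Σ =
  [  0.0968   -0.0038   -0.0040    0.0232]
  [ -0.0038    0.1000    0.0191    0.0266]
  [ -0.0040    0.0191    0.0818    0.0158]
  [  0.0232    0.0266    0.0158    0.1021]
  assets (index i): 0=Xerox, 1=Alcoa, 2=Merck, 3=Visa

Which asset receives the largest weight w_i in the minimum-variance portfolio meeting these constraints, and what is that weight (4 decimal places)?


Merck (0.4205)

g=Σ⁻¹μ = [1.6090  0.1401  2.4528  0.1978]
h=Σ⁻¹𝟙 = [10.0831  7.3657  10.2252  4.0018]
a=μᵀg=0.760089  b=𝟙ᵀg=4.399629  c=𝟙ᵀh=31.675808  D=ac−b²=4.719712
λ₁=(c·0.153−b)/D = (31.675808·0.153−4.399629)/4.719712 = 0.094660
λ₂=(a−b·0.153)/D = (0.760089−4.399629·0.153)/4.719712 = 0.018422
w* = 0.094660·g + 0.018422·h:
  w_0 = 0.094660·1.6090 + 0.018422·10.0831 = 0.3381  (Xerox)
  w_1 = 0.094660·0.1401 + 0.018422·7.3657 = 0.1489  (Alcoa)
  w_2 = 0.094660·2.4528 + 0.018422·10.2252 = 0.4205  (Merck)
  w_3 = 0.094660·0.1978 + 0.018422·4.0018 = 0.0924  (Visa)
Σw_i=1.0000  μᵀw=0.1530
σ²=wᵀΣw=λ₁·μ_p+λ₂ = 0.094660·0.153 + 0.018422 = 0.032905 ≈ 0.0329


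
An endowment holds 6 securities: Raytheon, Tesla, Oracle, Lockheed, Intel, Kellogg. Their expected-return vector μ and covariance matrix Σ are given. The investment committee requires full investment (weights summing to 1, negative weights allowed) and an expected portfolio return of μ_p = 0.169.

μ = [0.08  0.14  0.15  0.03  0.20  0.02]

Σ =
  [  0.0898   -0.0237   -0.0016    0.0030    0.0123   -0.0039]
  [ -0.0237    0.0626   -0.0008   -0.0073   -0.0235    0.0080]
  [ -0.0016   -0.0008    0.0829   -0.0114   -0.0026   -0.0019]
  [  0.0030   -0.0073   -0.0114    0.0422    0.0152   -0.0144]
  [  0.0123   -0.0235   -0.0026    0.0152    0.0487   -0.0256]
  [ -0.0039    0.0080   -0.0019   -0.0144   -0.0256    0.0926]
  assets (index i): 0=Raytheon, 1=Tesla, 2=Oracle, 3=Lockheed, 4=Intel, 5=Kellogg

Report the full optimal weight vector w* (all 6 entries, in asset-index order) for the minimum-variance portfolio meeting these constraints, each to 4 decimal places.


0.0625  0.3293  0.1219  -0.0974  0.5048  0.0789

u=Σ⁻¹μ = [1.4045  5.3517  2.1802  0.1072  7.4312  1.9286]
v=Σ⁻¹𝟙 = [16.0117  37.2111  18.3514  27.9547  39.2255  23.8266]
a=μᵀu=2.716663  b=𝟙ᵀu=18.403454  c=𝟙ᵀv=162.580875  D=ac−b²=102.990345
λ₁=(c·0.169−b)/D = (162.580875·0.169−18.403454)/102.990345 = 0.088093
λ₂=(a−b·0.169)/D = (2.716663−18.403454·0.169)/102.990345 = -0.003821
w* = 0.088093·u + -0.003821·v:
  w_0 = 0.088093·1.4045 + -0.003821·16.0117 = 0.0625  (Raytheon)
  w_1 = 0.088093·5.3517 + -0.003821·37.2111 = 0.3293  (Tesla)
  w_2 = 0.088093·2.1802 + -0.003821·18.3514 = 0.1219  (Oracle)
  w_3 = 0.088093·0.1072 + -0.003821·27.9547 = -0.0974  (Lockheed)
  w_4 = 0.088093·7.4312 + -0.003821·39.2255 = 0.5048  (Intel)
  w_5 = 0.088093·1.9286 + -0.003821·23.8266 = 0.0789  (Kellogg)
Σw_i=1.0000  μᵀw=0.1690
σ²=wᵀΣw=λ₁·μ_p+λ₂ = 0.088093·0.169 + -0.003821 = 0.011067 ≈ 0.0111


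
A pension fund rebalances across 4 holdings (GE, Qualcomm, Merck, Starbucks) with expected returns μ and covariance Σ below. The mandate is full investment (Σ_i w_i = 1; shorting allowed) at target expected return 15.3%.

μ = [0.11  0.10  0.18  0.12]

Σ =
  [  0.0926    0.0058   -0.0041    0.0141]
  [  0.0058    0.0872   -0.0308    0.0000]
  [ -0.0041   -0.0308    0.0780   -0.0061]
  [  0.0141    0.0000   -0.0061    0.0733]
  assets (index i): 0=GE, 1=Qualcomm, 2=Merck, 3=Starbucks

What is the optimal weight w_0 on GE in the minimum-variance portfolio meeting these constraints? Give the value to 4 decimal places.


x=Σ⁻¹μ = [0.9301  2.2839  3.3946  1.7407]
y=Σ⁻¹𝟙 = [8.4932  18.5590  21.6756  13.8127]
a=μᵀx=1.150609  b=𝟙ᵀx=8.349283  c=𝟙ᵀy=62.540490  D=ac−b²=2.249106
λ₁=(c·0.153−b)/D = (62.540490·0.153−8.349283)/2.249106 = 0.542176
λ₂=(a−b·0.153)/D = (1.150609−8.349283·0.153)/2.249106 = -0.056392
w* = 0.542176·x + -0.056392·y:
  w_0 = 0.542176·0.9301 + -0.056392·8.4932 = 0.0253  (GE)
  w_1 = 0.542176·2.2839 + -0.056392·18.5590 = 0.1917  (Qualcomm)
  w_2 = 0.542176·3.3946 + -0.056392·21.6756 = 0.6181  (Merck)
  w_3 = 0.542176·1.7407 + -0.056392·13.8127 = 0.1648  (Starbucks)
Σw_i=1.0000  μᵀw=0.1530
σ²=wᵀΣw=λ₁·μ_p+λ₂ = 0.542176·0.153 + -0.056392 = 0.026561 ≈ 0.0266

0.0253


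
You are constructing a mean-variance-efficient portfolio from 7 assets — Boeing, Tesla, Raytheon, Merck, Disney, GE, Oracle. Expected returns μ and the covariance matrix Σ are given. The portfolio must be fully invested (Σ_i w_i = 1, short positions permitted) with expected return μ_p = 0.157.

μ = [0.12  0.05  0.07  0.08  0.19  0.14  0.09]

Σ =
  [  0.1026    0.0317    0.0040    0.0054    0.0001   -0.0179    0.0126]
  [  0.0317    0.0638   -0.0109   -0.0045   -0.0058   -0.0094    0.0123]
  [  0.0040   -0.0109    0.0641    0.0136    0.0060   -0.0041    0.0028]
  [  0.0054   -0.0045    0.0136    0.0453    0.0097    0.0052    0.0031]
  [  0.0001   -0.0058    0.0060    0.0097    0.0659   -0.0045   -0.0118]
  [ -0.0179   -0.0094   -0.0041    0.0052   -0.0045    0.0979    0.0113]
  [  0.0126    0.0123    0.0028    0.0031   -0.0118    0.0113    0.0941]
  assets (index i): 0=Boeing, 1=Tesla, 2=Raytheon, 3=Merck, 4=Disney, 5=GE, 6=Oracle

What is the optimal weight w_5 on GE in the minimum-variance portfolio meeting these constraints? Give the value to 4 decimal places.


0.2422

p=Σ⁻¹μ = [1.0549  0.8163  0.8355  0.5557  3.0654  1.7508  0.8395]
q=Σ⁻¹𝟙 = [3.8175  19.1475  14.7090  13.8335  15.6183  12.5220  7.1744]
a=μᵀp=1.173431  b=𝟙ᵀp=8.918021  c=𝟙ᵀq=86.822084  D=ac−b²=22.348670
λ₁=(c·0.157−b)/D = (86.822084·0.157−8.918021)/22.348670 = 0.210887
λ₂=(a−b·0.157)/D = (1.173431−8.918021·0.157)/22.348670 = -0.010144
w* = 0.210887·p + -0.010144·q:
  w_0 = 0.210887·1.0549 + -0.010144·3.8175 = 0.1838  (Boeing)
  w_1 = 0.210887·0.8163 + -0.010144·19.1475 = -0.0221  (Tesla)
  w_2 = 0.210887·0.8355 + -0.010144·14.7090 = 0.0270  (Raytheon)
  w_3 = 0.210887·0.5557 + -0.010144·13.8335 = -0.0231  (Merck)
  w_4 = 0.210887·3.0654 + -0.010144·15.6183 = 0.4880  (Disney)
  w_5 = 0.210887·1.7508 + -0.010144·12.5220 = 0.2422  (GE)
  w_6 = 0.210887·0.8395 + -0.010144·7.1744 = 0.1043  (Oracle)
Σw_i=1.0000  μᵀw=0.1570
σ²=wᵀΣw=λ₁·μ_p+λ₂ = 0.210887·0.157 + -0.010144 = 0.022966 ≈ 0.0230


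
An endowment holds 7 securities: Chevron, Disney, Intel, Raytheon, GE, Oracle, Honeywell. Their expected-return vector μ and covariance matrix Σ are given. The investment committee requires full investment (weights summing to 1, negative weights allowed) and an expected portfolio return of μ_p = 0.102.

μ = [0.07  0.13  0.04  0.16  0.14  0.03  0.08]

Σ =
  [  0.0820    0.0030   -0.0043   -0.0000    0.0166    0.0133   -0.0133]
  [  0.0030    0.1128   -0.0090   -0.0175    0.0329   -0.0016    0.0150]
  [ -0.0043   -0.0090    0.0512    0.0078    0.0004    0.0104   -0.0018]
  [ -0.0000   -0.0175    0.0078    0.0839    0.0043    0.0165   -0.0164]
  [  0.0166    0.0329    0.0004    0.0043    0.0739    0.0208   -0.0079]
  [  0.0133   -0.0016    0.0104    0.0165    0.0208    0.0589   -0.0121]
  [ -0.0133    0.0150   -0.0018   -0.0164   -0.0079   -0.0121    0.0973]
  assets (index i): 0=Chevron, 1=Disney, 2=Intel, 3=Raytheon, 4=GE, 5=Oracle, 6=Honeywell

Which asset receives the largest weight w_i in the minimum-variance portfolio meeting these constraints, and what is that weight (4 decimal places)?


g=Σ⁻¹μ = [0.8852  0.9570  0.8487  2.3380  1.4674  -0.7342  1.2333]
h=Σ⁻¹𝟙 = [12.8312  8.7261  18.9082  12.9031  5.0631  8.5943  14.6906]
a=μᵀg=0.876471  b=𝟙ᵀg=6.995316  c=𝟙ᵀh=81.716685  D=ac−b²=22.687822
λ₁=(c·0.102−b)/D = (81.716685·0.102−6.995316)/22.687822 = 0.059053
λ₂=(a−b·0.102)/D = (0.876471−6.995316·0.102)/22.687822 = 0.007182
w* = 0.059053·g + 0.007182·h:
  w_0 = 0.059053·0.8852 + 0.007182·12.8312 = 0.1444  (Chevron)
  w_1 = 0.059053·0.9570 + 0.007182·8.7261 = 0.1192  (Disney)
  w_2 = 0.059053·0.8487 + 0.007182·18.9082 = 0.1859  (Intel)
  w_3 = 0.059053·2.3380 + 0.007182·12.9031 = 0.2307  (Raytheon)
  w_4 = 0.059053·1.4674 + 0.007182·5.0631 = 0.1230  (GE)
  w_5 = 0.059053·-0.7342 + 0.007182·8.5943 = 0.0184  (Oracle)
  w_6 = 0.059053·1.2333 + 0.007182·14.6906 = 0.1783  (Honeywell)
Σw_i=1.0000  μᵀw=0.1020
σ²=wᵀΣw=λ₁·μ_p+λ₂ = 0.059053·0.102 + 0.007182 = 0.013206 ≈ 0.0132

Raytheon (0.2307)


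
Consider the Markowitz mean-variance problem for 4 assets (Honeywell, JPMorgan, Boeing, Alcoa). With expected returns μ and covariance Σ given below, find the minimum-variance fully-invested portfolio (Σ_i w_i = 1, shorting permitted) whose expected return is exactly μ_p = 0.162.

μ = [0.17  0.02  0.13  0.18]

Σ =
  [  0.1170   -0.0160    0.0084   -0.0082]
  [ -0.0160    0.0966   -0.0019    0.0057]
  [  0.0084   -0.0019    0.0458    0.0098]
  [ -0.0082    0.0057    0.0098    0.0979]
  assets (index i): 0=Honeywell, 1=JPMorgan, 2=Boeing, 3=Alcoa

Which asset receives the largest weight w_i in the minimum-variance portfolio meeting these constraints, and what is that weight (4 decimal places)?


Boeing (0.3799)

g=Σ⁻¹μ = [1.4677  0.3925  2.2182  1.7166]
h=Σ⁻¹𝟙 = [9.3999  11.7808  18.7940  8.4346]
a=μᵀg=0.854725  b=𝟙ᵀg=5.795047  c=𝟙ᵀh=48.409342  D=ac−b²=7.794099
λ₁=(c·0.162−b)/D = (48.409342·0.162−5.795047)/7.794099 = 0.262669
λ₂=(a−b·0.162)/D = (0.854725−5.795047·0.162)/7.794099 = -0.010787
w* = 0.262669·g + -0.010787·h:
  w_0 = 0.262669·1.4677 + -0.010787·9.3999 = 0.2841  (Honeywell)
  w_1 = 0.262669·0.3925 + -0.010787·11.7808 = -0.0240  (JPMorgan)
  w_2 = 0.262669·2.2182 + -0.010787·18.7940 = 0.3799  (Boeing)
  w_3 = 0.262669·1.7166 + -0.010787·8.4346 = 0.3599  (Alcoa)
Σw_i=1.0000  μᵀw=0.1620
σ²=wᵀΣw=λ₁·μ_p+λ₂ = 0.262669·0.162 + -0.010787 = 0.031766 ≈ 0.0318


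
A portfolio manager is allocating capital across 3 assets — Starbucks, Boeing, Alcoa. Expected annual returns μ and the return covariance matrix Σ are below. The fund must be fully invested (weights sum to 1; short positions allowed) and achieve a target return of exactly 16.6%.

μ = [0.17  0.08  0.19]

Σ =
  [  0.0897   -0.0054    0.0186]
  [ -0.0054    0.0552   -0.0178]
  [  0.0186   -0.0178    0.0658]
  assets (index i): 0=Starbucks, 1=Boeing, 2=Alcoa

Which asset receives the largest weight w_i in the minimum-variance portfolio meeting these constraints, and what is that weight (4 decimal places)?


Alcoa (0.5792)

p=Σ⁻¹μ = [1.3886  2.6180  3.2032]
q=Σ⁻¹𝟙 = [8.6051  25.2792  19.6036]
a=μᵀp=1.054121  b=𝟙ᵀp=7.209885  c=𝟙ᵀq=53.487884  D=ac−b²=4.400271
λ₁=(c·0.166−b)/D = (53.487884·0.166−7.209885)/4.400271 = 0.379319
λ₂=(a−b·0.166)/D = (1.054121−7.209885·0.166)/4.400271 = -0.032434
w* = 0.379319·p + -0.032434·q:
  w_0 = 0.379319·1.3886 + -0.032434·8.6051 = 0.2476  (Starbucks)
  w_1 = 0.379319·2.6180 + -0.032434·25.2792 = 0.1732  (Boeing)
  w_2 = 0.379319·3.2032 + -0.032434·19.6036 = 0.5792  (Alcoa)
Σw_i=1.0000  μᵀw=0.1660
σ²=wᵀΣw=λ₁·μ_p+λ₂ = 0.379319·0.166 + -0.032434 = 0.030533 ≈ 0.0305


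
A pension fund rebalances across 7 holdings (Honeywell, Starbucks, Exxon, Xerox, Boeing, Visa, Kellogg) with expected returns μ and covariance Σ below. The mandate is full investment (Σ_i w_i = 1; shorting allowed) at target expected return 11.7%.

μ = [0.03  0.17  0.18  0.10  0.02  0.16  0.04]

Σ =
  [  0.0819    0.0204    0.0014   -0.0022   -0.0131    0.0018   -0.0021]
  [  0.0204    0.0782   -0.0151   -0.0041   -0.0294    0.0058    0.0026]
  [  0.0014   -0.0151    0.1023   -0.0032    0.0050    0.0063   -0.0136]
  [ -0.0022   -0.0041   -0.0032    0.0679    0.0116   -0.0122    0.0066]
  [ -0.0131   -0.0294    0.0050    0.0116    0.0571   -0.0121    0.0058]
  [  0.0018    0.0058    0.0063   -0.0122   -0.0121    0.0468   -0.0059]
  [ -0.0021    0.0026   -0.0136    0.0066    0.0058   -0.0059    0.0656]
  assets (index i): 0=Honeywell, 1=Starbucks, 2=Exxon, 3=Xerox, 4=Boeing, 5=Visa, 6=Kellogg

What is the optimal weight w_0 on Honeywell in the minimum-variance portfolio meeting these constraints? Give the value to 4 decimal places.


0.0299

p=Σ⁻¹μ = [-0.1347  3.1881  2.0653  2.0191  2.1150  3.9338  0.8709]
q=Σ⁻¹𝟙 = [11.7964  22.2133  11.9576  15.5202  32.4325  30.9458  15.5744]
a=μᵀp=1.818145  b=𝟙ᵀp=14.057503  c=𝟙ᵀq=140.440189  D=ac−b²=57.727163
λ₁=(c·0.117−b)/D = (140.440189·0.117−14.057503)/57.727163 = 0.041124
λ₂=(a−b·0.117)/D = (1.818145−14.057503·0.117)/57.727163 = 0.003004
w* = 0.041124·p + 0.003004·q:
  w_0 = 0.041124·-0.1347 + 0.003004·11.7964 = 0.0299  (Honeywell)
  w_1 = 0.041124·3.1881 + 0.003004·22.2133 = 0.1978  (Starbucks)
  w_2 = 0.041124·2.0653 + 0.003004·11.9576 = 0.1209  (Exxon)
  w_3 = 0.041124·2.0191 + 0.003004·15.5202 = 0.1297  (Xerox)
  w_4 = 0.041124·2.1150 + 0.003004·32.4325 = 0.1844  (Boeing)
  w_5 = 0.041124·3.9338 + 0.003004·30.9458 = 0.2547  (Visa)
  w_6 = 0.041124·0.8709 + 0.003004·15.5744 = 0.0826  (Kellogg)
Σw_i=1.0000  μᵀw=0.1170
σ²=wᵀΣw=λ₁·μ_p+λ₂ = 0.041124·0.117 + 0.003004 = 0.007816 ≈ 0.0078


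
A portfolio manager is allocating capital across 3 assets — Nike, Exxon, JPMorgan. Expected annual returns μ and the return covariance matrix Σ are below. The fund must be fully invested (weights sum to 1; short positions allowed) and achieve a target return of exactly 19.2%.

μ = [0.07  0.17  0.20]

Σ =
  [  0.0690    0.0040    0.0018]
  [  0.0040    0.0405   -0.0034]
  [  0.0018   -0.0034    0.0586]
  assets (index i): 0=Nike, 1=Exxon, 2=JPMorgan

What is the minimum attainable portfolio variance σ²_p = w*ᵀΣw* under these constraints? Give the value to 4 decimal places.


0.0258

g=Σ⁻¹μ = [0.6620  4.4386  3.6502]
h=Σ⁻¹𝟙 = [12.5722  24.9715  18.1275]
a=μᵀg=1.530930  b=𝟙ᵀg=8.750712  c=𝟙ᵀh=55.671237  D=ac−b²=8.653796
λ₁=(c·0.192−b)/D = (55.671237·0.192−8.750712)/8.653796 = 0.223967
λ₂=(a−b·0.192)/D = (1.530930−8.750712·0.192)/8.653796 = -0.017242
w* = 0.223967·g + -0.017242·h:
  w_0 = 0.223967·0.6620 + -0.017242·12.5722 = -0.0685  (Nike)
  w_1 = 0.223967·4.4386 + -0.017242·24.9715 = 0.5635  (Exxon)
  w_2 = 0.223967·3.6502 + -0.017242·18.1275 = 0.5050  (JPMorgan)
Σw_i=1.0000  μᵀw=0.1920
σ²=wᵀΣw=λ₁·μ_p+λ₂ = 0.223967·0.192 + -0.017242 = 0.025760 ≈ 0.0258


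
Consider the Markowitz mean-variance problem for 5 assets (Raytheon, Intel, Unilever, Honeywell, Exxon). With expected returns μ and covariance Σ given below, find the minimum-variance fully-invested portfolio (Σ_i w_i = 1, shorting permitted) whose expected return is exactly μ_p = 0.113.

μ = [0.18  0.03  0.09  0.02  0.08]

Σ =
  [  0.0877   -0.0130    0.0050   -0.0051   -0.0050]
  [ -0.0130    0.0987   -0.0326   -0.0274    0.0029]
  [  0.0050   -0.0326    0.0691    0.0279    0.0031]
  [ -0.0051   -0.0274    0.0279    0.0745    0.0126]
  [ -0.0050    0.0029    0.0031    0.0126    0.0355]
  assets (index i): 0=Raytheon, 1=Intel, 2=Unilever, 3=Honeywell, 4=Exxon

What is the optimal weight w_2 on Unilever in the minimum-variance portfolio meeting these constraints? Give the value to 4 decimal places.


g=Σ⁻¹μ = [2.2343  0.9905  1.5878  -0.2193  2.4265]
h=Σ⁻¹𝟙 = [15.4347  20.4160  17.2581  11.6282  23.0409]
a=μᵀg=0.764528  b=𝟙ᵀg=7.019796  c=𝟙ᵀh=87.777910  D=ac−b²=17.831170
λ₁=(c·0.113−b)/D = (87.777910·0.113−7.019796)/17.831170 = 0.162586
λ₂=(a−b·0.113)/D = (0.764528−7.019796·0.113)/17.831170 = -0.001610
w* = 0.162586·g + -0.001610·h:
  w_0 = 0.162586·2.2343 + -0.001610·15.4347 = 0.3384  (Raytheon)
  w_1 = 0.162586·0.9905 + -0.001610·20.4160 = 0.1282  (Intel)
  w_2 = 0.162586·1.5878 + -0.001610·17.2581 = 0.2304  (Unilever)
  w_3 = 0.162586·-0.2193 + -0.001610·11.6282 = -0.0544  (Honeywell)
  w_4 = 0.162586·2.4265 + -0.001610·23.0409 = 0.3574  (Exxon)
Σw_i=1.0000  μᵀw=0.1130
σ²=wᵀΣw=λ₁·μ_p+λ₂ = 0.162586·0.113 + -0.001610 = 0.016762 ≈ 0.0168

0.2304


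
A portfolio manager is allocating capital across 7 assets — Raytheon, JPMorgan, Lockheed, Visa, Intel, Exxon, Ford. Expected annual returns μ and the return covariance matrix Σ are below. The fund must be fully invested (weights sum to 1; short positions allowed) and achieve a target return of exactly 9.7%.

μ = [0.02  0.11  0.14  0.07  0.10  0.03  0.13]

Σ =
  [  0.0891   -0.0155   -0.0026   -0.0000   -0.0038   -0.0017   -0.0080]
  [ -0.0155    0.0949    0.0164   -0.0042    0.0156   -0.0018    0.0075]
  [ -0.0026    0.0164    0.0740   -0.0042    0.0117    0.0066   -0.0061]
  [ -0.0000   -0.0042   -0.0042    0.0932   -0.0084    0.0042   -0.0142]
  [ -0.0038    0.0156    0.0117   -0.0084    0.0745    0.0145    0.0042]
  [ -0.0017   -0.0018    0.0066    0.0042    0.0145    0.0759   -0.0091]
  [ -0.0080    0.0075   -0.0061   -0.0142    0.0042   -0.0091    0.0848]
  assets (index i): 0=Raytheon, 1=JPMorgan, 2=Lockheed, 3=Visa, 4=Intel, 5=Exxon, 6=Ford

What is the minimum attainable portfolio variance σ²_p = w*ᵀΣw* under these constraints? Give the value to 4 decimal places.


p=Σ⁻¹μ = [0.6098  0.7066  1.8093  1.2177  0.9271  0.2448  1.8425]
q=Σ⁻¹𝟙 = [15.2466  9.1208  11.7366  14.4318  8.7614  12.2259  16.5631]
a=μᵀp=0.768032  b=𝟙ᵀp=7.357683  c=𝟙ᵀq=88.086095  D=ac−b²=13.517405
λ₁=(c·0.097−b)/D = (88.086095·0.097−7.357683)/13.517405 = 0.087788
λ₂=(a−b·0.097)/D = (0.768032−7.357683·0.097)/13.517405 = 0.004020
w* = 0.087788·p + 0.004020·q:
  w_0 = 0.087788·0.6098 + 0.004020·15.2466 = 0.1148  (Raytheon)
  w_1 = 0.087788·0.7066 + 0.004020·9.1208 = 0.0987  (JPMorgan)
  w_2 = 0.087788·1.8093 + 0.004020·11.7366 = 0.2060  (Lockheed)
  w_3 = 0.087788·1.2177 + 0.004020·14.4318 = 0.1649  (Visa)
  w_4 = 0.087788·0.9271 + 0.004020·8.7614 = 0.1166  (Intel)
  w_5 = 0.087788·0.2448 + 0.004020·12.2259 = 0.0706  (Exxon)
  w_6 = 0.087788·1.8425 + 0.004020·16.5631 = 0.2283  (Ford)
Σw_i=1.0000  μᵀw=0.0970
σ²=wᵀΣw=λ₁·μ_p+λ₂ = 0.087788·0.097 + 0.004020 = 0.012535 ≈ 0.0125

0.0125


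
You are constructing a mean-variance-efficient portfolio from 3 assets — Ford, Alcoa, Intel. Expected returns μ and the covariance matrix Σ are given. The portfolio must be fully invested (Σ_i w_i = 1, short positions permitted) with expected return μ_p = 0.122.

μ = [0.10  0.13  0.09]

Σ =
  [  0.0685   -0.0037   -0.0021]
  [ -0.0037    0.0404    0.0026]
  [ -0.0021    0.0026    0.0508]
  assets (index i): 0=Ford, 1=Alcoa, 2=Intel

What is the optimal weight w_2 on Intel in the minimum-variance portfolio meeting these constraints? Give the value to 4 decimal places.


p=Σ⁻¹μ = [1.6875  3.2646  1.6743]
q=Σ⁻¹𝟙 = [16.5361  25.0385  19.0871]
a=μᵀp=0.743842  b=𝟙ᵀp=6.626466  c=𝟙ᵀq=60.661804  D=ac−b²=1.212742
λ₁=(c·0.122−b)/D = (60.661804·0.122−6.626466)/1.212742 = 0.638449
λ₂=(a−b·0.122)/D = (0.743842−6.626466·0.122)/1.212742 = -0.053257
w* = 0.638449·p + -0.053257·q:
  w_0 = 0.638449·1.6875 + -0.053257·16.5361 = 0.1967  (Ford)
  w_1 = 0.638449·3.2646 + -0.053257·25.0385 = 0.7508  (Alcoa)
  w_2 = 0.638449·1.6743 + -0.053257·19.0871 = 0.0525  (Intel)
Σw_i=1.0000  μᵀw=0.1220
σ²=wᵀΣw=λ₁·μ_p+λ₂ = 0.638449·0.122 + -0.053257 = 0.024634 ≈ 0.0246

0.0525


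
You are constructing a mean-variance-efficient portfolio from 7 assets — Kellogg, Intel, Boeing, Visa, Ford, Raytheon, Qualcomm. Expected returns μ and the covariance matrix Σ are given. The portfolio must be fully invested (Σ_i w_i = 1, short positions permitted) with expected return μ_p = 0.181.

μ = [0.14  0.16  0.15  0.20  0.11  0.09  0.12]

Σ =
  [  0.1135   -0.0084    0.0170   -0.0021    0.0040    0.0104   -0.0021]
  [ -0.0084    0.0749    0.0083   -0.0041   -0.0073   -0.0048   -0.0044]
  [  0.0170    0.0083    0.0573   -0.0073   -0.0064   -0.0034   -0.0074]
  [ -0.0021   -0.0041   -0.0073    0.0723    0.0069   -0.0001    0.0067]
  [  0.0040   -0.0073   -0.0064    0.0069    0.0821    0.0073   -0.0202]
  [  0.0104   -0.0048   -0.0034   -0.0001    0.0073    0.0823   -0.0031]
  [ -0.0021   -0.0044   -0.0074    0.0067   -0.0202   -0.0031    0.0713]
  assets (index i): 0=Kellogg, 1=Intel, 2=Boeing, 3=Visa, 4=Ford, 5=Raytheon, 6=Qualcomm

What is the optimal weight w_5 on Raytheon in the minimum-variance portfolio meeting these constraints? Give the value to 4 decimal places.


-0.0911

x=Σ⁻¹μ = [0.8918  2.4819  2.9748  2.8060  2.0329  1.1671  2.5342]
y=Σ⁻¹𝟙 = [5.7947  16.2801  20.6355  13.2812  18.0844  12.4521  21.7591]
a=μᵀx=2.162143  b=𝟙ᵀx=14.888702  c=𝟙ᵀy=108.287062  D=ac−b²=12.458652
λ₁=(c·0.181−b)/D = (108.287062·0.181−14.888702)/12.458652 = 0.378151
λ₂=(a−b·0.181)/D = (2.162143−14.888702·0.181)/12.458652 = -0.042758
w* = 0.378151·x + -0.042758·y:
  w_0 = 0.378151·0.8918 + -0.042758·5.7947 = 0.0895  (Kellogg)
  w_1 = 0.378151·2.4819 + -0.042758·16.2801 = 0.2424  (Intel)
  w_2 = 0.378151·2.9748 + -0.042758·20.6355 = 0.2426  (Boeing)
  w_3 = 0.378151·2.8060 + -0.042758·13.2812 = 0.4932  (Visa)
  w_4 = 0.378151·2.0329 + -0.042758·18.0844 = -0.0045  (Ford)
  w_5 = 0.378151·1.1671 + -0.042758·12.4521 = -0.0911  (Raytheon)
  w_6 = 0.378151·2.5342 + -0.042758·21.7591 = 0.0279  (Qualcomm)
Σw_i=1.0000  μᵀw=0.1810
σ²=wᵀΣw=λ₁·μ_p+λ₂ = 0.378151·0.181 + -0.042758 = 0.025687 ≈ 0.0257


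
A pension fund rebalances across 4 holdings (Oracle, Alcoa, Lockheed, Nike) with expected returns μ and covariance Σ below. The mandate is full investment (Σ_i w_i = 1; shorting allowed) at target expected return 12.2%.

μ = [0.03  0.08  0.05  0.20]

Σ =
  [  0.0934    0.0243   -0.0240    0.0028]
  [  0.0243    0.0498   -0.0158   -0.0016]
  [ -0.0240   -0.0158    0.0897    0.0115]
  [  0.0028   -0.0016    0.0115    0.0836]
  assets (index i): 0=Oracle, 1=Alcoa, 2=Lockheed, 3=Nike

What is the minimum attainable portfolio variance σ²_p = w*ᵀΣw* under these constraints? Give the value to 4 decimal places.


0.0235

g=Σ⁻¹μ = [-0.1013  1.9108  0.5650  2.3546]
h=Σ⁻¹𝟙 = [9.0460  21.0641  16.0149  9.8589]
a=μᵀg=0.648990  b=𝟙ᵀg=4.729030  c=𝟙ᵀh=55.983911  D=ac−b²=13.969253
λ₁=(c·0.122−b)/D = (55.983911·0.122−4.729030)/13.969253 = 0.150402
λ₂=(a−b·0.122)/D = (0.648990−4.729030·0.122)/13.969253 = 0.005158
w* = 0.150402·g + 0.005158·h:
  w_0 = 0.150402·-0.1013 + 0.005158·9.0460 = 0.0314  (Oracle)
  w_1 = 0.150402·1.9108 + 0.005158·21.0641 = 0.3960  (Alcoa)
  w_2 = 0.150402·0.5650 + 0.005158·16.0149 = 0.1676  (Lockheed)
  w_3 = 0.150402·2.3546 + 0.005158·9.8589 = 0.4050  (Nike)
Σw_i=1.0000  μᵀw=0.1220
σ²=wᵀΣw=λ₁·μ_p+λ₂ = 0.150402·0.122 + 0.005158 = 0.023507 ≈ 0.0235


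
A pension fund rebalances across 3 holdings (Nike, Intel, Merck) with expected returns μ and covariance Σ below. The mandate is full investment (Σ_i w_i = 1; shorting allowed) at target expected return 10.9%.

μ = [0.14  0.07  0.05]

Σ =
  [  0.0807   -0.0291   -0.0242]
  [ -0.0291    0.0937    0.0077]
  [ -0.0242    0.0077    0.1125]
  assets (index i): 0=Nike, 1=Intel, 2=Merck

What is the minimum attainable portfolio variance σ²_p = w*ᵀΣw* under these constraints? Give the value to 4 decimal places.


0.0248

p=Σ⁻¹μ = [2.5273  1.4590  0.8882]
q=Σ⁻¹𝟙 = [22.0958  16.5063  12.5122]
a=μᵀp=0.500357  b=𝟙ᵀp=4.874460  c=𝟙ᵀq=51.114270  D=ac−b²=1.815005
λ₁=(c·0.109−b)/D = (51.114270·0.109−4.874460)/1.815005 = 0.384019
λ₂=(a−b·0.109)/D = (0.500357−4.874460·0.109)/1.815005 = -0.017058
w* = 0.384019·p + -0.017058·q:
  w_0 = 0.384019·2.5273 + -0.017058·22.0958 = 0.5936  (Nike)
  w_1 = 0.384019·1.4590 + -0.017058·16.5063 = 0.2787  (Intel)
  w_2 = 0.384019·0.8882 + -0.017058·12.5122 = 0.1277  (Merck)
Σw_i=1.0000  μᵀw=0.1090
σ²=wᵀΣw=λ₁·μ_p+λ₂ = 0.384019·0.109 + -0.017058 = 0.024801 ≈ 0.0248


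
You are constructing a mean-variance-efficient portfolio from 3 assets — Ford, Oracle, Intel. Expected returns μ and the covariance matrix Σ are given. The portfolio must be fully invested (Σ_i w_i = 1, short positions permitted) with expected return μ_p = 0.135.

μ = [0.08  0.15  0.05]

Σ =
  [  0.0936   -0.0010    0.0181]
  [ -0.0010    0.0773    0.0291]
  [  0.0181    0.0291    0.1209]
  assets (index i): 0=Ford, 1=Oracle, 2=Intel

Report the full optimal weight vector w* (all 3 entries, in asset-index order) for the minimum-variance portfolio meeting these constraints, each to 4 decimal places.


g=Σ⁻¹μ = [0.9176  2.0326  -0.2130]
h=Σ⁻¹𝟙 = [10.0368  11.5664  3.9847]
a=μᵀg=0.367641  b=𝟙ᵀg=2.737136  c=𝟙ᵀh=25.587886  D=ac−b²=1.915251
λ₁=(c·0.135−b)/D = (25.587886·0.135−2.737136)/1.915251 = 0.374483
λ₂=(a−b·0.135)/D = (0.367641−2.737136·0.135)/1.915251 = -0.000977
w* = 0.374483·g + -0.000977·h:
  w_0 = 0.374483·0.9176 + -0.000977·10.0368 = 0.3338  (Ford)
  w_1 = 0.374483·2.0326 + -0.000977·11.5664 = 0.7499  (Oracle)
  w_2 = 0.374483·-0.2130 + -0.000977·3.9847 = -0.0837  (Intel)
Σw_i=1.0000  μᵀw=0.1350
σ²=wᵀΣw=λ₁·μ_p+λ₂ = 0.374483·0.135 + -0.000977 = 0.049578 ≈ 0.0496

0.3338  0.7499  -0.0837


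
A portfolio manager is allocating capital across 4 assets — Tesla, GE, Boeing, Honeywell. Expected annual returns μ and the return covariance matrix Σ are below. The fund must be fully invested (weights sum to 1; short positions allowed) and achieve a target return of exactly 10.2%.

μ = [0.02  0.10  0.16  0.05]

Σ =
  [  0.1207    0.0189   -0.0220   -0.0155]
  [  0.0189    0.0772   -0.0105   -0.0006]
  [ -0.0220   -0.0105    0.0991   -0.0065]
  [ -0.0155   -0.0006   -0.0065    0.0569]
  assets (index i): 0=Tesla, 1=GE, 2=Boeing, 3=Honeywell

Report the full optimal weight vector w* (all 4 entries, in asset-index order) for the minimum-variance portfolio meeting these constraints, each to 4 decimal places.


u=Σ⁻¹μ = [0.4520  1.4597  1.9509  1.2401]
v=Σ⁻¹𝟙 = [12.1280  12.2802  15.5790  22.7876]
a=μᵀu=0.529149  b=𝟙ᵀu=5.102601  c=𝟙ᵀv=62.774828  D=ac−b²=7.180692
λ₁=(c·0.102−b)/D = (62.774828·0.102−5.102601)/7.180692 = 0.181101
λ₂=(a−b·0.102)/D = (0.529149−5.102601·0.102)/7.180692 = 0.001209
w* = 0.181101·u + 0.001209·v:
  w_0 = 0.181101·0.4520 + 0.001209·12.1280 = 0.0965  (Tesla)
  w_1 = 0.181101·1.4597 + 0.001209·12.2802 = 0.2792  (GE)
  w_2 = 0.181101·1.9509 + 0.001209·15.5790 = 0.3721  (Boeing)
  w_3 = 0.181101·1.2401 + 0.001209·22.7876 = 0.2521  (Honeywell)
Σw_i=1.0000  μᵀw=0.1020
σ²=wᵀΣw=λ₁·μ_p+λ₂ = 0.181101·0.102 + 0.001209 = 0.019682 ≈ 0.0197

0.0965  0.2792  0.3721  0.2521


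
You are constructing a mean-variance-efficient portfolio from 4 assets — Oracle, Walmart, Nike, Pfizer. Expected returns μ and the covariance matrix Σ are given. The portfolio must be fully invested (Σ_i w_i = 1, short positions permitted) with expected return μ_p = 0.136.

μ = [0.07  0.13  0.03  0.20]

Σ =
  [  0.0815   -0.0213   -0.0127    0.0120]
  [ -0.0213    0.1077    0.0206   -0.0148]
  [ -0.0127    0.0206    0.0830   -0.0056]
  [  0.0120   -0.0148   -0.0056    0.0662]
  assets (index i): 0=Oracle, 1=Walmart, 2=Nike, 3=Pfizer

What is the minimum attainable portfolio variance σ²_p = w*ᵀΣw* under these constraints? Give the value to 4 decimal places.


0.0202

g=Σ⁻¹μ = [0.8839  1.7801  0.2764  3.2823]
h=Σ⁻¹𝟙 = [14.9899  12.0904  12.4302  16.1430]
a=μᵀg=0.958022  b=𝟙ᵀg=6.222560  c=𝟙ᵀh=55.653553  D=ac−b²=14.597081
λ₁=(c·0.136−b)/D = (55.653553·0.136−6.222560)/14.597081 = 0.092232
λ₂=(a−b·0.136)/D = (0.958022−6.222560·0.136)/14.597081 = 0.007656
w* = 0.092232·g + 0.007656·h:
  w_0 = 0.092232·0.8839 + 0.007656·14.9899 = 0.1963  (Oracle)
  w_1 = 0.092232·1.7801 + 0.007656·12.0904 = 0.2567  (Walmart)
  w_2 = 0.092232·0.2764 + 0.007656·12.4302 = 0.1207  (Nike)
  w_3 = 0.092232·3.2823 + 0.007656·16.1430 = 0.4263  (Pfizer)
Σw_i=1.0000  μᵀw=0.1360
σ²=wᵀΣw=λ₁·μ_p+λ₂ = 0.092232·0.136 + 0.007656 = 0.020200 ≈ 0.0202


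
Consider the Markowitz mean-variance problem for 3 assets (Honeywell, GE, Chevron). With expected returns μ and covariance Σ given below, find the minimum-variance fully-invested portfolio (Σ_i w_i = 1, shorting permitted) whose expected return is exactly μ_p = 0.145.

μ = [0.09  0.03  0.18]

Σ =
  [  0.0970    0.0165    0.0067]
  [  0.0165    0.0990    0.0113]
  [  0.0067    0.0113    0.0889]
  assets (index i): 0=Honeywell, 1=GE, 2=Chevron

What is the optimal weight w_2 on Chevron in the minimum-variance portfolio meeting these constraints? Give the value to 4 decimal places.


u=Σ⁻¹μ = [0.8011  -0.0555  1.9714]
v=Σ⁻¹𝟙 = [8.3484  7.6079  9.6524]
a=μᵀu=0.425291  b=𝟙ᵀu=2.717024  c=𝟙ᵀv=25.608692  D=ac−b²=3.508928
λ₁=(c·0.145−b)/D = (25.608692·0.145−2.717024)/3.508928 = 0.283915
λ₂=(a−b·0.145)/D = (0.425291−2.717024·0.145)/3.508928 = 0.008927
w* = 0.283915·u + 0.008927·v:
  w_0 = 0.283915·0.8011 + 0.008927·8.3484 = 0.3020  (Honeywell)
  w_1 = 0.283915·-0.0555 + 0.008927·7.6079 = 0.0522  (GE)
  w_2 = 0.283915·1.9714 + 0.008927·9.6524 = 0.6459  (Chevron)
Σw_i=1.0000  μᵀw=0.1450
σ²=wᵀΣw=λ₁·μ_p+λ₂ = 0.283915·0.145 + 0.008927 = 0.050094 ≈ 0.0501

0.6459


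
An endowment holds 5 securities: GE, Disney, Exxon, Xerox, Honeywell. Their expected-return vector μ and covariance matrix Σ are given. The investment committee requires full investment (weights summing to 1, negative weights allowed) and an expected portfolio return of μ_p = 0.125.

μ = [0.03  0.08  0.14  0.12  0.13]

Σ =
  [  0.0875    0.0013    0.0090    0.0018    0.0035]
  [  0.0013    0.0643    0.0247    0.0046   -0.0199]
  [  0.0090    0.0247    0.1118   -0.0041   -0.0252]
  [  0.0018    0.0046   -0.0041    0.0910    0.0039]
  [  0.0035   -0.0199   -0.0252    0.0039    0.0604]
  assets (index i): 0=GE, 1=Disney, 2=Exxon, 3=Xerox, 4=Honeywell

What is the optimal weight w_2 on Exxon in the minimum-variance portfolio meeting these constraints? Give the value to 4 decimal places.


x=Σ⁻¹μ = [-0.0105  1.5247  1.7007  1.1775  3.2888]
y=Σ⁻¹𝟙 = [8.8678  18.7947  10.2587  9.2149  25.9198]
a=μᵀx=0.928604  b=𝟙ᵀx=7.681192  c=𝟙ᵀy=73.055909  D=ac−b²=8.839274
λ₁=(c·0.125−b)/D = (73.055909·0.125−7.681192)/8.839274 = 0.164131
λ₂=(a−b·0.125)/D = (0.928604−7.681192·0.125)/8.839274 = -0.003569
w* = 0.164131·x + -0.003569·y:
  w_0 = 0.164131·-0.0105 + -0.003569·8.8678 = -0.0334  (GE)
  w_1 = 0.164131·1.5247 + -0.003569·18.7947 = 0.1832  (Disney)
  w_2 = 0.164131·1.7007 + -0.003569·10.2587 = 0.2425  (Exxon)
  w_3 = 0.164131·1.1775 + -0.003569·9.2149 = 0.1604  (Xerox)
  w_4 = 0.164131·3.2888 + -0.003569·25.9198 = 0.4473  (Honeywell)
Σw_i=1.0000  μᵀw=0.1250
σ²=wᵀΣw=λ₁·μ_p+λ₂ = 0.164131·0.125 + -0.003569 = 0.016948 ≈ 0.0169

0.2425


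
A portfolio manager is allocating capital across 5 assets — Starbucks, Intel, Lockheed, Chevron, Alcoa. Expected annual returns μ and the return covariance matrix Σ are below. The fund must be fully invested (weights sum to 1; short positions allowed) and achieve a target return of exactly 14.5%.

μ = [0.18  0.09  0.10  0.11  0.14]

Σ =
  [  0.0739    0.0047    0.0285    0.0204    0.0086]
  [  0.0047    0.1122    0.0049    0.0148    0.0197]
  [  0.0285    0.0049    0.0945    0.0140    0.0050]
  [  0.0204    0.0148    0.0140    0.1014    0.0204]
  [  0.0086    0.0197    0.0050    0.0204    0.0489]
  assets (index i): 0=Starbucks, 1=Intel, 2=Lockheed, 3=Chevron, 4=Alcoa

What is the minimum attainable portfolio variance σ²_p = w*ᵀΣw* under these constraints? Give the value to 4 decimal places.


0.0281

p=Σ⁻¹μ = [1.9959  0.2817  0.2992  0.1359  2.3112]
q=Σ⁻¹𝟙 = [7.9364  5.2219  6.6000  3.6214  14.7648]
a=μᵀp=0.753060  b=𝟙ᵀp=5.023956  c=𝟙ᵀq=38.144538  D=ac−b²=3.484969
λ₁=(c·0.145−b)/D = (38.144538·0.145−5.023956)/3.484969 = 0.145482
λ₂=(a−b·0.145)/D = (0.753060−5.023956·0.145)/3.484969 = 0.007055
w* = 0.145482·p + 0.007055·q:
  w_0 = 0.145482·1.9959 + 0.007055·7.9364 = 0.3464  (Starbucks)
  w_1 = 0.145482·0.2817 + 0.007055·5.2219 = 0.0778  (Intel)
  w_2 = 0.145482·0.2992 + 0.007055·6.6000 = 0.0901  (Lockheed)
  w_3 = 0.145482·0.1359 + 0.007055·3.6214 = 0.0453  (Chevron)
  w_4 = 0.145482·2.3112 + 0.007055·14.7648 = 0.4404  (Alcoa)
Σw_i=1.0000  μᵀw=0.1450
σ²=wᵀΣw=λ₁·μ_p+λ₂ = 0.145482·0.145 + 0.007055 = 0.028150 ≈ 0.0281


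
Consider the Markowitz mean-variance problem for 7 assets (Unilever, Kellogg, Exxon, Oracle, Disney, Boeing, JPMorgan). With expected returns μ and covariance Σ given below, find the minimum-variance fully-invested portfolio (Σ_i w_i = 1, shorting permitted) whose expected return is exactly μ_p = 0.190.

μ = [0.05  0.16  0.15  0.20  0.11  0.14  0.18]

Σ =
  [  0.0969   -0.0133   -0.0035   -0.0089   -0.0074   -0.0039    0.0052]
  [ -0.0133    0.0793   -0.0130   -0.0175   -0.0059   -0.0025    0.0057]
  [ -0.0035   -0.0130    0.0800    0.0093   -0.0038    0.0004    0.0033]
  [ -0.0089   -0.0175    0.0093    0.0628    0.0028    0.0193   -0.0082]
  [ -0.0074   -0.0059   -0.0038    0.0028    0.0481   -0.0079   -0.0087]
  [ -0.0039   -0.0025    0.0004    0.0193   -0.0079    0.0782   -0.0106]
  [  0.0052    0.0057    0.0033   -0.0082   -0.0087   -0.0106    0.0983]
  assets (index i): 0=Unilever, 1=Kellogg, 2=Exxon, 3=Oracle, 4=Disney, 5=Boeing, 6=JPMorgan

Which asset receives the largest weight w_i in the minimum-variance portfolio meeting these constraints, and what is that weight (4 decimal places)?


Oracle (0.4479)

p=Σ⁻¹μ = [1.6600  3.6339  2.1770  3.7109  3.6418  1.7391  2.2789]
q=Σ⁻¹𝟙 = [18.2396  24.2731  15.9497  18.6930  31.5582  14.7568  13.2088]
a=μᵀp=2.787436  b=𝟙ᵀp=18.841671  c=𝟙ᵀq=136.679225  D=ac−b²=25.976036
λ₁=(c·0.190−b)/D = (136.679225·0.190−18.841671)/25.976036 = 0.274383
λ₂=(a−b·0.190)/D = (2.787436−18.841671·0.190)/25.976036 = -0.030508
w* = 0.274383·p + -0.030508·q:
  w_0 = 0.274383·1.6600 + -0.030508·18.2396 = -0.1010  (Unilever)
  w_1 = 0.274383·3.6339 + -0.030508·24.2731 = 0.2565  (Kellogg)
  w_2 = 0.274383·2.1770 + -0.030508·15.9497 = 0.1107  (Exxon)
  w_3 = 0.274383·3.7109 + -0.030508·18.6930 = 0.4479  (Oracle)
  w_4 = 0.274383·3.6418 + -0.030508·31.5582 = 0.0365  (Disney)
  w_5 = 0.274383·1.7391 + -0.030508·14.7568 = 0.0270  (Boeing)
  w_6 = 0.274383·2.2789 + -0.030508·13.2088 = 0.2223  (JPMorgan)
Σw_i=1.0000  μᵀw=0.1900
σ²=wᵀΣw=λ₁·μ_p+λ₂ = 0.274383·0.190 + -0.030508 = 0.021625 ≈ 0.0216
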